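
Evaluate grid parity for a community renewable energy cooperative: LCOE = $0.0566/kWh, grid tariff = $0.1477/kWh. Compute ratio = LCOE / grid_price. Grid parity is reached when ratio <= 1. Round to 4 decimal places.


Compare LCOE to grid price:
  LCOE = $0.0566/kWh, Grid price = $0.1477/kWh
  Ratio = LCOE / grid_price = 0.0566 / 0.1477 = 0.3832
  Grid parity achieved (ratio <= 1)? yes

0.3832


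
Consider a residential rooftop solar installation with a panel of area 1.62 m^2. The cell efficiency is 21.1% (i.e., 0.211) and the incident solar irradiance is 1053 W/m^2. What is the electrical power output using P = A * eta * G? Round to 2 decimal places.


Use the solar power formula P = A * eta * G.
Given: A = 1.62 m^2, eta = 0.211, G = 1053 W/m^2
P = 1.62 * 0.211 * 1053
P = 359.94 W

359.94


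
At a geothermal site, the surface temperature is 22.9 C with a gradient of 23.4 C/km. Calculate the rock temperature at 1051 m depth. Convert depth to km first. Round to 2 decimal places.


Convert depth to km: 1051 / 1000 = 1.051 km
Temperature increase = gradient * depth_km = 23.4 * 1.051 = 24.59 C
Temperature at depth = T_surface + delta_T = 22.9 + 24.59
T = 47.49 C

47.49


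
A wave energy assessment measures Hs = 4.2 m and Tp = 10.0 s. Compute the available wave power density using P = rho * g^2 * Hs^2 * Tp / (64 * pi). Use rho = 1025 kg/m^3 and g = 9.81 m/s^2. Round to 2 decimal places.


Apply wave power formula:
  g^2 = 9.81^2 = 96.2361
  Hs^2 = 4.2^2 = 17.64
  Numerator = rho * g^2 * Hs^2 * Tp = 1025 * 96.2361 * 17.64 * 10.0 = 17400449.24
  Denominator = 64 * pi = 201.0619
  P = 17400449.24 / 201.0619 = 86542.73 W/m

86542.73


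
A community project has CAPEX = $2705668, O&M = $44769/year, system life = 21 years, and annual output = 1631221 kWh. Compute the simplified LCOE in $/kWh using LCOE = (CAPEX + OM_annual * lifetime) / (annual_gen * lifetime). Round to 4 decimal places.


Total cost = CAPEX + OM * lifetime = 2705668 + 44769 * 21 = 2705668 + 940149 = 3645817
Total generation = annual * lifetime = 1631221 * 21 = 34255641 kWh
LCOE = 3645817 / 34255641
LCOE = 0.1064 $/kWh

0.1064


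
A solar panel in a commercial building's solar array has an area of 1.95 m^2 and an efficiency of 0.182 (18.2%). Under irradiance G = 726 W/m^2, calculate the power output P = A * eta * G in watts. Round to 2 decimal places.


Use the solar power formula P = A * eta * G.
Given: A = 1.95 m^2, eta = 0.182, G = 726 W/m^2
P = 1.95 * 0.182 * 726
P = 257.66 W

257.66


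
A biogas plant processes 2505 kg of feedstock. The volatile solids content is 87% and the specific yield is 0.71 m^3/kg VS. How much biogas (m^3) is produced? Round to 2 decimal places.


Compute volatile solids:
  VS = mass * VS_fraction = 2505 * 0.87 = 2179.35 kg
Calculate biogas volume:
  Biogas = VS * specific_yield = 2179.35 * 0.71
  Biogas = 1547.34 m^3

1547.34


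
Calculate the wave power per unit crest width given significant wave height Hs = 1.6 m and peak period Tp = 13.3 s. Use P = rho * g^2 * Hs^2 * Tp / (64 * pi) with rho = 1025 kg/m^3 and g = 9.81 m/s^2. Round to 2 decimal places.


Apply wave power formula:
  g^2 = 9.81^2 = 96.2361
  Hs^2 = 1.6^2 = 2.56
  Numerator = rho * g^2 * Hs^2 * Tp = 1025 * 96.2361 * 2.56 * 13.3 = 3358562.9
  Denominator = 64 * pi = 201.0619
  P = 3358562.9 / 201.0619 = 16704.12 W/m

16704.12


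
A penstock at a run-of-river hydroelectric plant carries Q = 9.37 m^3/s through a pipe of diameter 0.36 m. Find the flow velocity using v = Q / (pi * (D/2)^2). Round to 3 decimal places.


Compute pipe cross-sectional area:
  A = pi * (D/2)^2 = pi * (0.36/2)^2 = 0.1018 m^2
Calculate velocity:
  v = Q / A = 9.37 / 0.1018
  v = 92.054 m/s

92.054


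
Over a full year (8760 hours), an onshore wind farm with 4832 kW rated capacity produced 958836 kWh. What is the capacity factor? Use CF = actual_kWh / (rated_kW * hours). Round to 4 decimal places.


Capacity factor = actual output / maximum possible output
Maximum possible = rated * hours = 4832 * 8760 = 42328320 kWh
CF = 958836 / 42328320
CF = 0.0227

0.0227


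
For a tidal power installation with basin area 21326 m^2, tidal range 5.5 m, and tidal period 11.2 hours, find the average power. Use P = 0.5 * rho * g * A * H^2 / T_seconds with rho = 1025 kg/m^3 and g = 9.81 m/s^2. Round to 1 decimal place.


Convert period to seconds: T = 11.2 * 3600 = 40320.0 s
H^2 = 5.5^2 = 30.25
P = 0.5 * rho * g * A * H^2 / T
P = 0.5 * 1025 * 9.81 * 21326 * 30.25 / 40320.0
P = 80440.9 W

80440.9


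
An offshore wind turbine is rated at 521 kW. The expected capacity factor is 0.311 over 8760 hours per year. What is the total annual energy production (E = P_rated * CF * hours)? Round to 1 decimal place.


Annual energy = rated_kW * capacity_factor * hours_per_year
Given: P_rated = 521 kW, CF = 0.311, hours = 8760
E = 521 * 0.311 * 8760
E = 1419391.6 kWh

1419391.6


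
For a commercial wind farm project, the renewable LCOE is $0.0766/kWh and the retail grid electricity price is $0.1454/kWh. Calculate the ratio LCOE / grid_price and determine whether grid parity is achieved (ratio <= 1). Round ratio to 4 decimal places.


Compare LCOE to grid price:
  LCOE = $0.0766/kWh, Grid price = $0.1454/kWh
  Ratio = LCOE / grid_price = 0.0766 / 0.1454 = 0.5268
  Grid parity achieved (ratio <= 1)? yes

0.5268


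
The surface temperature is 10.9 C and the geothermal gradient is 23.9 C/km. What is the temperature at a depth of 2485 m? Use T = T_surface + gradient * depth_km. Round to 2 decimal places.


Convert depth to km: 2485 / 1000 = 2.485 km
Temperature increase = gradient * depth_km = 23.9 * 2.485 = 59.39 C
Temperature at depth = T_surface + delta_T = 10.9 + 59.39
T = 70.29 C

70.29


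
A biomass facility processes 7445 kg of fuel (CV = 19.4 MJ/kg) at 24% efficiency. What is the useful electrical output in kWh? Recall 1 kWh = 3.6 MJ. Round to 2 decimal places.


Total energy = mass * CV = 7445 * 19.4 = 144433.0 MJ
Useful energy = total * eta = 144433.0 * 0.24 = 34663.92 MJ
Convert to kWh: 34663.92 / 3.6
Useful energy = 9628.87 kWh

9628.87


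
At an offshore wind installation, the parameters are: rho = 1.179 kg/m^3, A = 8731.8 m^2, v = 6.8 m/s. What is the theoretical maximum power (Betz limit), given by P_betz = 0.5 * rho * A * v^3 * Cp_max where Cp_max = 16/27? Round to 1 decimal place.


The Betz coefficient Cp_max = 16/27 = 0.5926
v^3 = 6.8^3 = 314.432
P_betz = 0.5 * rho * A * v^3 * Cp_max
P_betz = 0.5 * 1.179 * 8731.8 * 314.432 * 0.5926
P_betz = 959114.7 W

959114.7


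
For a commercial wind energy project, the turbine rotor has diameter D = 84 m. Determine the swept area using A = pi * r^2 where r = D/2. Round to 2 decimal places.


Compute the rotor radius:
  r = D / 2 = 84 / 2 = 42.0 m
Calculate swept area:
  A = pi * r^2 = pi * 42.0^2
  A = 5541.77 m^2

5541.77


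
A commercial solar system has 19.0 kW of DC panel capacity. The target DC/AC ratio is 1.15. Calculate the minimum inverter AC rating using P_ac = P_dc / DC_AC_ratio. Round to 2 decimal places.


The inverter AC capacity is determined by the DC/AC ratio.
Given: P_dc = 19.0 kW, DC/AC ratio = 1.15
P_ac = P_dc / ratio = 19.0 / 1.15
P_ac = 16.52 kW

16.52


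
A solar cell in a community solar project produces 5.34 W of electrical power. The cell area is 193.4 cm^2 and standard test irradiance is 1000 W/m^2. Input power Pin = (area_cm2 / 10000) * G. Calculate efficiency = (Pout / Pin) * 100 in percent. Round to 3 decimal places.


First compute the input power:
  Pin = area_cm2 / 10000 * G = 193.4 / 10000 * 1000 = 19.34 W
Then compute efficiency:
  Efficiency = (Pout / Pin) * 100 = (5.34 / 19.34) * 100
  Efficiency = 27.611%

27.611


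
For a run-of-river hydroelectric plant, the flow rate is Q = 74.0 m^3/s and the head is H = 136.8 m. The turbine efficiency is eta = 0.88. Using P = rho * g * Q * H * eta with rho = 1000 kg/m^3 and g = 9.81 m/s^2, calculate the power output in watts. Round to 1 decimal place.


Apply the hydropower formula P = rho * g * Q * H * eta
rho * g = 1000 * 9.81 = 9810.0
P = 9810.0 * 74.0 * 136.8 * 0.88
P = 87391561.0 W

87391561.0


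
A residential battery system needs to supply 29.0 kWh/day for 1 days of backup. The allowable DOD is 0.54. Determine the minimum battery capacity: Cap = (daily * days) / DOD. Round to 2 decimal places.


Total energy needed = daily * days = 29.0 * 1 = 29.0 kWh
Account for depth of discharge:
  Cap = total_energy / DOD = 29.0 / 0.54
  Cap = 53.70 kWh

53.70


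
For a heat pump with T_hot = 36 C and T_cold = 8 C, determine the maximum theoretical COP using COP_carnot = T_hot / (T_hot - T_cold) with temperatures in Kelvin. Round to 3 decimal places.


Convert to Kelvin:
  T_hot = 36 + 273.15 = 309.15 K
  T_cold = 8 + 273.15 = 281.15 K
Apply Carnot COP formula:
  COP = T_hot_K / (T_hot_K - T_cold_K) = 309.15 / 28.0
  COP = 11.041

11.041


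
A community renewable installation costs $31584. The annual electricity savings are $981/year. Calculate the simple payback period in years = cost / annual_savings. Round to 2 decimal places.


Simple payback period = initial cost / annual savings
Payback = 31584 / 981
Payback = 32.20 years

32.20


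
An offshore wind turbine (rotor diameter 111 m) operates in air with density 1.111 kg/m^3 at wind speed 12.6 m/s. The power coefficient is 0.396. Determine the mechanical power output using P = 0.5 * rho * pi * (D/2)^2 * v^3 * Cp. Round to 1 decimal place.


Step 1 -- Compute swept area:
  A = pi * (D/2)^2 = pi * (111/2)^2 = 9676.89 m^2
Step 2 -- Apply wind power equation:
  P = 0.5 * rho * A * v^3 * Cp
  v^3 = 12.6^3 = 2000.376
  P = 0.5 * 1.111 * 9676.89 * 2000.376 * 0.396
  P = 4258206.5 W

4258206.5


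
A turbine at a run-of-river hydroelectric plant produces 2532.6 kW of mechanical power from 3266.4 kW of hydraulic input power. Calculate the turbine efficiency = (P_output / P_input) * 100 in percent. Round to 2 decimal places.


Turbine efficiency = (output power / input power) * 100
eta = (2532.6 / 3266.4) * 100
eta = 77.53%

77.53


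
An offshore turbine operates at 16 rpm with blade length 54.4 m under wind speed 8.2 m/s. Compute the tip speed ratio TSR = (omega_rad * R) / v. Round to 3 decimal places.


Convert rotational speed to rad/s:
  omega = 16 * 2 * pi / 60 = 1.6755 rad/s
Compute tip speed:
  v_tip = omega * R = 1.6755 * 54.4 = 91.148 m/s
Tip speed ratio:
  TSR = v_tip / v_wind = 91.148 / 8.2 = 11.116

11.116


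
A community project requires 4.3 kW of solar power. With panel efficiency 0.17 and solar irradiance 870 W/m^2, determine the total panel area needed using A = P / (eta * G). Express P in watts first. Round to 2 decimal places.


Convert target power to watts: P = 4.3 * 1000 = 4300.0 W
Compute denominator: eta * G = 0.17 * 870 = 147.9
Required area A = P / (eta * G) = 4300.0 / 147.9
A = 29.07 m^2

29.07


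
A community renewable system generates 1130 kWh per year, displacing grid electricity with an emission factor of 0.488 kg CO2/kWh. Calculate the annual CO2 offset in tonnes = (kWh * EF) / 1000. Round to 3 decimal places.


CO2 offset in kg = generation * emission_factor
CO2 offset = 1130 * 0.488 = 551.44 kg
Convert to tonnes:
  CO2 offset = 551.44 / 1000 = 0.551 tonnes

0.551


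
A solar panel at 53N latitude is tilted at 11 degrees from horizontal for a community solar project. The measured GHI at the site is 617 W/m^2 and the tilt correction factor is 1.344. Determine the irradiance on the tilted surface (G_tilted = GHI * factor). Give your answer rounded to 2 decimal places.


Identify the given values:
  GHI = 617 W/m^2, tilt correction factor = 1.344
Apply the formula G_tilted = GHI * factor:
  G_tilted = 617 * 1.344
  G_tilted = 829.25 W/m^2

829.25


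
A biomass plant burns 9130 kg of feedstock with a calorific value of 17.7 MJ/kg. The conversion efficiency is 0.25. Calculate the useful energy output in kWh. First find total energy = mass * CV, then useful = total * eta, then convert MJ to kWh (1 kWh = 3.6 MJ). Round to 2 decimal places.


Total energy = mass * CV = 9130 * 17.7 = 161601.0 MJ
Useful energy = total * eta = 161601.0 * 0.25 = 40400.25 MJ
Convert to kWh: 40400.25 / 3.6
Useful energy = 11222.29 kWh

11222.29


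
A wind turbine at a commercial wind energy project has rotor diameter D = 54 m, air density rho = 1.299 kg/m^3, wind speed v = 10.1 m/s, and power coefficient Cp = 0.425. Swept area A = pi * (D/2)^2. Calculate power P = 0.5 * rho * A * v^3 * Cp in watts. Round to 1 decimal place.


Step 1 -- Compute swept area:
  A = pi * (D/2)^2 = pi * (54/2)^2 = 2290.22 m^2
Step 2 -- Apply wind power equation:
  P = 0.5 * rho * A * v^3 * Cp
  v^3 = 10.1^3 = 1030.301
  P = 0.5 * 1.299 * 2290.22 * 1030.301 * 0.425
  P = 651342.8 W

651342.8


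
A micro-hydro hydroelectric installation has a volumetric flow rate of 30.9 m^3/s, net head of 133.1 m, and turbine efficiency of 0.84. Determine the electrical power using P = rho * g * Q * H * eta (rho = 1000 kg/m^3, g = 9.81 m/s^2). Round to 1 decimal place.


Apply the hydropower formula P = rho * g * Q * H * eta
rho * g = 1000 * 9.81 = 9810.0
P = 9810.0 * 30.9 * 133.1 * 0.84
P = 33891034.7 W

33891034.7


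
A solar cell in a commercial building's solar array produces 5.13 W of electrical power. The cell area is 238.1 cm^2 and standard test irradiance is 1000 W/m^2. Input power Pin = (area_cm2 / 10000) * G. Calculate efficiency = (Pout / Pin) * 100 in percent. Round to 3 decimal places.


First compute the input power:
  Pin = area_cm2 / 10000 * G = 238.1 / 10000 * 1000 = 23.81 W
Then compute efficiency:
  Efficiency = (Pout / Pin) * 100 = (5.13 / 23.81) * 100
  Efficiency = 21.546%

21.546


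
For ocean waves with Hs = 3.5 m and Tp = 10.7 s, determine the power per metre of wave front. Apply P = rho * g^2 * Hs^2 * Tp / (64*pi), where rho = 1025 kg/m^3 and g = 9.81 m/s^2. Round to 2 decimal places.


Apply wave power formula:
  g^2 = 9.81^2 = 96.2361
  Hs^2 = 3.5^2 = 12.25
  Numerator = rho * g^2 * Hs^2 * Tp = 1025 * 96.2361 * 12.25 * 10.7 = 12929500.48
  Denominator = 64 * pi = 201.0619
  P = 12929500.48 / 201.0619 = 64306.06 W/m

64306.06


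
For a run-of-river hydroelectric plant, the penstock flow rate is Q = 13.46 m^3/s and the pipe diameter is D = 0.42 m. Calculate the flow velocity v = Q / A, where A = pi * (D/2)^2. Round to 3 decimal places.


Compute pipe cross-sectional area:
  A = pi * (D/2)^2 = pi * (0.42/2)^2 = 0.1385 m^2
Calculate velocity:
  v = Q / A = 13.46 / 0.1385
  v = 97.153 m/s

97.153


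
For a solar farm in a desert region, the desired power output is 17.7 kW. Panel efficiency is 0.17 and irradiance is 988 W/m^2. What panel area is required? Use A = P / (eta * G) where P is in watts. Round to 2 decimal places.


Convert target power to watts: P = 17.7 * 1000 = 17700.0 W
Compute denominator: eta * G = 0.17 * 988 = 167.96
Required area A = P / (eta * G) = 17700.0 / 167.96
A = 105.38 m^2

105.38


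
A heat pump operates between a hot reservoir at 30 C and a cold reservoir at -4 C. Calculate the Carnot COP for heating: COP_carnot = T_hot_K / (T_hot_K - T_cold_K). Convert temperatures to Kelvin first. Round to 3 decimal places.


Convert to Kelvin:
  T_hot = 30 + 273.15 = 303.15 K
  T_cold = -4 + 273.15 = 269.15 K
Apply Carnot COP formula:
  COP = T_hot_K / (T_hot_K - T_cold_K) = 303.15 / 34.0
  COP = 8.916

8.916


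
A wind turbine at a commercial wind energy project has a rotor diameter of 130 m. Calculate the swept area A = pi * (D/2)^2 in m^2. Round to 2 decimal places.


Compute the rotor radius:
  r = D / 2 = 130 / 2 = 65.0 m
Calculate swept area:
  A = pi * r^2 = pi * 65.0^2
  A = 13273.23 m^2

13273.23


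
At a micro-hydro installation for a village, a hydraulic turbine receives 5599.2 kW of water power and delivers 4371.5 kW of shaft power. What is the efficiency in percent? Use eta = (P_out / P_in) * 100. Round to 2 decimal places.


Turbine efficiency = (output power / input power) * 100
eta = (4371.5 / 5599.2) * 100
eta = 78.07%

78.07


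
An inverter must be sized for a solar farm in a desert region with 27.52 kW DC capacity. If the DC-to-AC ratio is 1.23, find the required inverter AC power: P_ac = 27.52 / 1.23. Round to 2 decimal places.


The inverter AC capacity is determined by the DC/AC ratio.
Given: P_dc = 27.52 kW, DC/AC ratio = 1.23
P_ac = P_dc / ratio = 27.52 / 1.23
P_ac = 22.37 kW

22.37


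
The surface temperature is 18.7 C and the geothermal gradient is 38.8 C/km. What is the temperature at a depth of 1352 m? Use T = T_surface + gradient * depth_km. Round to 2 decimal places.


Convert depth to km: 1352 / 1000 = 1.352 km
Temperature increase = gradient * depth_km = 38.8 * 1.352 = 52.46 C
Temperature at depth = T_surface + delta_T = 18.7 + 52.46
T = 71.16 C

71.16


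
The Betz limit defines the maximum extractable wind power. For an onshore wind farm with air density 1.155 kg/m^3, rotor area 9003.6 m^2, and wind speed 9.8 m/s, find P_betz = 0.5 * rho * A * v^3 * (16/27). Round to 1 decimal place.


The Betz coefficient Cp_max = 16/27 = 0.5926
v^3 = 9.8^3 = 941.192
P_betz = 0.5 * rho * A * v^3 * Cp_max
P_betz = 0.5 * 1.155 * 9003.6 * 941.192 * 0.5926
P_betz = 2900030.9 W

2900030.9


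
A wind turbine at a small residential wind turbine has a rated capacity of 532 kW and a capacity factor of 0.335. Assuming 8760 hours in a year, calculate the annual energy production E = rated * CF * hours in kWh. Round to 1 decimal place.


Annual energy = rated_kW * capacity_factor * hours_per_year
Given: P_rated = 532 kW, CF = 0.335, hours = 8760
E = 532 * 0.335 * 8760
E = 1561207.2 kWh

1561207.2


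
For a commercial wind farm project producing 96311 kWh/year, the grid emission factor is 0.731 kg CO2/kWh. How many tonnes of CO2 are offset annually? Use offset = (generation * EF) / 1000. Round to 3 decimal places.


CO2 offset in kg = generation * emission_factor
CO2 offset = 96311 * 0.731 = 70403.34 kg
Convert to tonnes:
  CO2 offset = 70403.34 / 1000 = 70.403 tonnes

70.403


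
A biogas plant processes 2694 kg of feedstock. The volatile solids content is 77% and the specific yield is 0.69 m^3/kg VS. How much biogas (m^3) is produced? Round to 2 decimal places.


Compute volatile solids:
  VS = mass * VS_fraction = 2694 * 0.77 = 2074.38 kg
Calculate biogas volume:
  Biogas = VS * specific_yield = 2074.38 * 0.69
  Biogas = 1431.32 m^3

1431.32


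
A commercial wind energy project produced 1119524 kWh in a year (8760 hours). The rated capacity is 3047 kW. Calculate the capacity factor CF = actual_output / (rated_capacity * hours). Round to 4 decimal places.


Capacity factor = actual output / maximum possible output
Maximum possible = rated * hours = 3047 * 8760 = 26691720 kWh
CF = 1119524 / 26691720
CF = 0.0419

0.0419


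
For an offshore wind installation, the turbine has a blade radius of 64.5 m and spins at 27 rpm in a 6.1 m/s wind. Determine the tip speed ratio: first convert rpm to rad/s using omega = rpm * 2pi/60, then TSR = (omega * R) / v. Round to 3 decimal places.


Convert rotational speed to rad/s:
  omega = 27 * 2 * pi / 60 = 2.8274 rad/s
Compute tip speed:
  v_tip = omega * R = 2.8274 * 64.5 = 182.369 m/s
Tip speed ratio:
  TSR = v_tip / v_wind = 182.369 / 6.1 = 29.897

29.897


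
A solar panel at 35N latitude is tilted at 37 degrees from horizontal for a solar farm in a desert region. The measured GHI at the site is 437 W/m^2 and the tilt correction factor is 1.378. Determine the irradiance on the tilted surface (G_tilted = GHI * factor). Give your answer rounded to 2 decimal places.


Identify the given values:
  GHI = 437 W/m^2, tilt correction factor = 1.378
Apply the formula G_tilted = GHI * factor:
  G_tilted = 437 * 1.378
  G_tilted = 602.19 W/m^2

602.19


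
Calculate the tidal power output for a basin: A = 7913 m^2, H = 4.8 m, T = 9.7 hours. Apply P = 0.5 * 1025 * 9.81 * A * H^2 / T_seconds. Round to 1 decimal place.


Convert period to seconds: T = 9.7 * 3600 = 34920.0 s
H^2 = 4.8^2 = 23.04
P = 0.5 * rho * g * A * H^2 / T
P = 0.5 * 1025 * 9.81 * 7913 * 23.04 / 34920.0
P = 26249.0 W

26249.0


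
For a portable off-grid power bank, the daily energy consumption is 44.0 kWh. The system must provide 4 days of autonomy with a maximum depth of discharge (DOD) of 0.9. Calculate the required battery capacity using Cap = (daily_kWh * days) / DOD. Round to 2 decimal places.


Total energy needed = daily * days = 44.0 * 4 = 176.0 kWh
Account for depth of discharge:
  Cap = total_energy / DOD = 176.0 / 0.9
  Cap = 195.56 kWh

195.56


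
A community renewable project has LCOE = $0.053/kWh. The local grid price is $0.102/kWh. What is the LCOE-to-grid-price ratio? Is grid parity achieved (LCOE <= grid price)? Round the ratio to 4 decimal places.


Compare LCOE to grid price:
  LCOE = $0.053/kWh, Grid price = $0.102/kWh
  Ratio = LCOE / grid_price = 0.053 / 0.102 = 0.5196
  Grid parity achieved (ratio <= 1)? yes

0.5196


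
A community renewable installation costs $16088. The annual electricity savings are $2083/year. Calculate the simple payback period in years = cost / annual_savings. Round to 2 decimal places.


Simple payback period = initial cost / annual savings
Payback = 16088 / 2083
Payback = 7.72 years

7.72


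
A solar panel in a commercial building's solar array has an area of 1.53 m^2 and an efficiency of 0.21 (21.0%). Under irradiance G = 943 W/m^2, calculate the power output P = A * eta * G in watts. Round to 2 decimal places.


Use the solar power formula P = A * eta * G.
Given: A = 1.53 m^2, eta = 0.21, G = 943 W/m^2
P = 1.53 * 0.21 * 943
P = 302.99 W

302.99


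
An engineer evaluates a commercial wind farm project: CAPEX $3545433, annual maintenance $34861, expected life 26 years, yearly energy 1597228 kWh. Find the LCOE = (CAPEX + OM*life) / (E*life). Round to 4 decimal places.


Total cost = CAPEX + OM * lifetime = 3545433 + 34861 * 26 = 3545433 + 906386 = 4451819
Total generation = annual * lifetime = 1597228 * 26 = 41527928 kWh
LCOE = 4451819 / 41527928
LCOE = 0.1072 $/kWh

0.1072


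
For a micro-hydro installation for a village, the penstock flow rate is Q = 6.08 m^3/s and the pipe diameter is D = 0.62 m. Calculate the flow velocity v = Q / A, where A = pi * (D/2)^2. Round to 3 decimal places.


Compute pipe cross-sectional area:
  A = pi * (D/2)^2 = pi * (0.62/2)^2 = 0.3019 m^2
Calculate velocity:
  v = Q / A = 6.08 / 0.3019
  v = 20.139 m/s

20.139


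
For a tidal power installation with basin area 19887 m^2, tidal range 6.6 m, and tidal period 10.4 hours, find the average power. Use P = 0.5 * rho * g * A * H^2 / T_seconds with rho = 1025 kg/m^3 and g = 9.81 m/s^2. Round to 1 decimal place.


Convert period to seconds: T = 10.4 * 3600 = 37440.0 s
H^2 = 6.6^2 = 43.56
P = 0.5 * rho * g * A * H^2 / T
P = 0.5 * 1025 * 9.81 * 19887 * 43.56 / 37440.0
P = 116328.0 W

116328.0


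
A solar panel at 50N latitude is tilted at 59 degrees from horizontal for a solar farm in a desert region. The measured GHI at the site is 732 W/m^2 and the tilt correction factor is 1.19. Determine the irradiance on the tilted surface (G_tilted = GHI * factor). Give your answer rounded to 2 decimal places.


Identify the given values:
  GHI = 732 W/m^2, tilt correction factor = 1.19
Apply the formula G_tilted = GHI * factor:
  G_tilted = 732 * 1.19
  G_tilted = 871.08 W/m^2

871.08


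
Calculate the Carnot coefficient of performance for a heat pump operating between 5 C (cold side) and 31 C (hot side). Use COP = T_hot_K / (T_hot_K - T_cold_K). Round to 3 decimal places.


Convert to Kelvin:
  T_hot = 31 + 273.15 = 304.15 K
  T_cold = 5 + 273.15 = 278.15 K
Apply Carnot COP formula:
  COP = T_hot_K / (T_hot_K - T_cold_K) = 304.15 / 26.0
  COP = 11.698

11.698


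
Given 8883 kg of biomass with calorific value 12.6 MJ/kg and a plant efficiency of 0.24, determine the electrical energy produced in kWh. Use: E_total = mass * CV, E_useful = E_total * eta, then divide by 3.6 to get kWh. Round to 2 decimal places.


Total energy = mass * CV = 8883 * 12.6 = 111925.8 MJ
Useful energy = total * eta = 111925.8 * 0.24 = 26862.19 MJ
Convert to kWh: 26862.19 / 3.6
Useful energy = 7461.72 kWh

7461.72


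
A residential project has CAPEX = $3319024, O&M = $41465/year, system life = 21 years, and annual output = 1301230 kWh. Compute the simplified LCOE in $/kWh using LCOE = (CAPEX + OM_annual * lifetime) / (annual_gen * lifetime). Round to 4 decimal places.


Total cost = CAPEX + OM * lifetime = 3319024 + 41465 * 21 = 3319024 + 870765 = 4189789
Total generation = annual * lifetime = 1301230 * 21 = 27325830 kWh
LCOE = 4189789 / 27325830
LCOE = 0.1533 $/kWh

0.1533


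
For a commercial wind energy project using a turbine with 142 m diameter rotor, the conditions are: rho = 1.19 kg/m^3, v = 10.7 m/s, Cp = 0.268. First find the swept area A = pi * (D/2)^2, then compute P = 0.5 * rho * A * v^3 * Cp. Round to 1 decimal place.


Step 1 -- Compute swept area:
  A = pi * (D/2)^2 = pi * (142/2)^2 = 15836.77 m^2
Step 2 -- Apply wind power equation:
  P = 0.5 * rho * A * v^3 * Cp
  v^3 = 10.7^3 = 1225.043
  P = 0.5 * 1.19 * 15836.77 * 1225.043 * 0.268
  P = 3093639.2 W

3093639.2


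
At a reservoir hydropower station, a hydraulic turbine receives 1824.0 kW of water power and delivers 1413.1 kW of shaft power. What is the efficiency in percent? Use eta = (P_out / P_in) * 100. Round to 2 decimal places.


Turbine efficiency = (output power / input power) * 100
eta = (1413.1 / 1824.0) * 100
eta = 77.47%

77.47


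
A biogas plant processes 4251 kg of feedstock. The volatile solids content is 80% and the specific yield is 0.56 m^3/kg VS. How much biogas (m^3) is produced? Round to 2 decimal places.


Compute volatile solids:
  VS = mass * VS_fraction = 4251 * 0.8 = 3400.8 kg
Calculate biogas volume:
  Biogas = VS * specific_yield = 3400.8 * 0.56
  Biogas = 1904.45 m^3

1904.45


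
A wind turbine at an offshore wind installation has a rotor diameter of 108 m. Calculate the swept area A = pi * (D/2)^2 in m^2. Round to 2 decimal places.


Compute the rotor radius:
  r = D / 2 = 108 / 2 = 54.0 m
Calculate swept area:
  A = pi * r^2 = pi * 54.0^2
  A = 9160.88 m^2

9160.88


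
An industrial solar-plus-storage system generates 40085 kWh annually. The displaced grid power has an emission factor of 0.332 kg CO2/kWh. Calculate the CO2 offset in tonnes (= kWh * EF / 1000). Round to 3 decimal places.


CO2 offset in kg = generation * emission_factor
CO2 offset = 40085 * 0.332 = 13308.22 kg
Convert to tonnes:
  CO2 offset = 13308.22 / 1000 = 13.308 tonnes

13.308


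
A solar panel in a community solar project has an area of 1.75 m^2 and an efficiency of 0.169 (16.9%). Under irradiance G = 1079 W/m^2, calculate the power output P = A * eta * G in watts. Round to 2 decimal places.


Use the solar power formula P = A * eta * G.
Given: A = 1.75 m^2, eta = 0.169, G = 1079 W/m^2
P = 1.75 * 0.169 * 1079
P = 319.11 W

319.11


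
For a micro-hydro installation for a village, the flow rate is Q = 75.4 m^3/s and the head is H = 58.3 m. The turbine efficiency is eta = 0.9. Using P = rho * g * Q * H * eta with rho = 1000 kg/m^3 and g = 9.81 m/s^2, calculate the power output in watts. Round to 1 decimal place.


Apply the hydropower formula P = rho * g * Q * H * eta
rho * g = 1000 * 9.81 = 9810.0
P = 9810.0 * 75.4 * 58.3 * 0.9
P = 38810694.8 W

38810694.8


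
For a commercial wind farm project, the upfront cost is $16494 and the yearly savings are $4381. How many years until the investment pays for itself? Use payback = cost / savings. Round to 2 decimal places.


Simple payback period = initial cost / annual savings
Payback = 16494 / 4381
Payback = 3.76 years

3.76


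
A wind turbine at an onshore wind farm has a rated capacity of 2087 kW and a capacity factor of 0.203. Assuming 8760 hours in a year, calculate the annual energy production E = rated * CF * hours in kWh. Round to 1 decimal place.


Annual energy = rated_kW * capacity_factor * hours_per_year
Given: P_rated = 2087 kW, CF = 0.203, hours = 8760
E = 2087 * 0.203 * 8760
E = 3711270.4 kWh

3711270.4


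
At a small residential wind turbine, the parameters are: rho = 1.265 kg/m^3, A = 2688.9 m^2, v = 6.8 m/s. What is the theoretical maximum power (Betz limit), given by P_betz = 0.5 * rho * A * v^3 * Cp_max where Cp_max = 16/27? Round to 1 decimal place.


The Betz coefficient Cp_max = 16/27 = 0.5926
v^3 = 6.8^3 = 314.432
P_betz = 0.5 * rho * A * v^3 * Cp_max
P_betz = 0.5 * 1.265 * 2688.9 * 314.432 * 0.5926
P_betz = 316897.0 W

316897.0


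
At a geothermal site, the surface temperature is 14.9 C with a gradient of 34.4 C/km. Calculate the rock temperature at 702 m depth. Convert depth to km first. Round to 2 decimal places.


Convert depth to km: 702 / 1000 = 0.702 km
Temperature increase = gradient * depth_km = 34.4 * 0.702 = 24.15 C
Temperature at depth = T_surface + delta_T = 14.9 + 24.15
T = 39.05 C

39.05


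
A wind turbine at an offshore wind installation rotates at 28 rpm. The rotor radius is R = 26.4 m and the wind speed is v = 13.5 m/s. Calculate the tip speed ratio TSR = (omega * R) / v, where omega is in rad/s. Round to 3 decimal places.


Convert rotational speed to rad/s:
  omega = 28 * 2 * pi / 60 = 2.9322 rad/s
Compute tip speed:
  v_tip = omega * R = 2.9322 * 26.4 = 77.409 m/s
Tip speed ratio:
  TSR = v_tip / v_wind = 77.409 / 13.5 = 5.734

5.734


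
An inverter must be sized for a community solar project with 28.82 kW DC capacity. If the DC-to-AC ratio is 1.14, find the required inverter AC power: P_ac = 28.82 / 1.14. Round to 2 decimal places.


The inverter AC capacity is determined by the DC/AC ratio.
Given: P_dc = 28.82 kW, DC/AC ratio = 1.14
P_ac = P_dc / ratio = 28.82 / 1.14
P_ac = 25.28 kW

25.28


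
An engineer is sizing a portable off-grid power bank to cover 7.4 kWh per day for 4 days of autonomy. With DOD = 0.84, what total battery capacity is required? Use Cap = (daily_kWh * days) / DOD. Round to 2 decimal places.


Total energy needed = daily * days = 7.4 * 4 = 29.6 kWh
Account for depth of discharge:
  Cap = total_energy / DOD = 29.6 / 0.84
  Cap = 35.24 kWh

35.24


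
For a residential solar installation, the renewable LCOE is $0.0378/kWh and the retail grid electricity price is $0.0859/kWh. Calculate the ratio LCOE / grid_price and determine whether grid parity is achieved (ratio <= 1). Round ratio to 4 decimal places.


Compare LCOE to grid price:
  LCOE = $0.0378/kWh, Grid price = $0.0859/kWh
  Ratio = LCOE / grid_price = 0.0378 / 0.0859 = 0.4400
  Grid parity achieved (ratio <= 1)? yes

0.4400


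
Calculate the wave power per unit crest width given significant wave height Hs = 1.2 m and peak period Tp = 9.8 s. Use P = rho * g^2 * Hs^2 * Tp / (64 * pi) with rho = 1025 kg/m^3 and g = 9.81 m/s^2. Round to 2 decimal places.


Apply wave power formula:
  g^2 = 9.81^2 = 96.2361
  Hs^2 = 1.2^2 = 1.44
  Numerator = rho * g^2 * Hs^2 * Tp = 1025 * 96.2361 * 1.44 * 9.8 = 1392035.94
  Denominator = 64 * pi = 201.0619
  P = 1392035.94 / 201.0619 = 6923.42 W/m

6923.42


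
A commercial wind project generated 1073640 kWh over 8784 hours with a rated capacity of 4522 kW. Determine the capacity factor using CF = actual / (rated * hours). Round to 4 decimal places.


Capacity factor = actual output / maximum possible output
Maximum possible = rated * hours = 4522 * 8784 = 39721248 kWh
CF = 1073640 / 39721248
CF = 0.0270

0.0270


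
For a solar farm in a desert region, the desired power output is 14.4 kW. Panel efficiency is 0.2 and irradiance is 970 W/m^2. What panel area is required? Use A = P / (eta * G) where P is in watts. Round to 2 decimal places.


Convert target power to watts: P = 14.4 * 1000 = 14400.0 W
Compute denominator: eta * G = 0.2 * 970 = 194.0
Required area A = P / (eta * G) = 14400.0 / 194.0
A = 74.23 m^2

74.23


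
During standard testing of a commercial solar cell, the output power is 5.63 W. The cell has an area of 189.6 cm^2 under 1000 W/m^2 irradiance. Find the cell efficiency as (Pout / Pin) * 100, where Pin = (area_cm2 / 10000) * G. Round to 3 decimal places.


First compute the input power:
  Pin = area_cm2 / 10000 * G = 189.6 / 10000 * 1000 = 18.96 W
Then compute efficiency:
  Efficiency = (Pout / Pin) * 100 = (5.63 / 18.96) * 100
  Efficiency = 29.694%

29.694


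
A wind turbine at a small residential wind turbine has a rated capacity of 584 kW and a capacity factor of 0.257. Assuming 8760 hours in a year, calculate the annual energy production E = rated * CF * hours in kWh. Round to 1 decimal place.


Annual energy = rated_kW * capacity_factor * hours_per_year
Given: P_rated = 584 kW, CF = 0.257, hours = 8760
E = 584 * 0.257 * 8760
E = 1314770.9 kWh

1314770.9


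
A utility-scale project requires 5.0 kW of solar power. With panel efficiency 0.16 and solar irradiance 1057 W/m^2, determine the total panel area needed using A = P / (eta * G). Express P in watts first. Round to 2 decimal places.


Convert target power to watts: P = 5.0 * 1000 = 5000.0 W
Compute denominator: eta * G = 0.16 * 1057 = 169.12
Required area A = P / (eta * G) = 5000.0 / 169.12
A = 29.56 m^2

29.56


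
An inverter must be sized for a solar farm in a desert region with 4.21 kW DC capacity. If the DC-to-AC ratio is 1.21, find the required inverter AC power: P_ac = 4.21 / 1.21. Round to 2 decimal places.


The inverter AC capacity is determined by the DC/AC ratio.
Given: P_dc = 4.21 kW, DC/AC ratio = 1.21
P_ac = P_dc / ratio = 4.21 / 1.21
P_ac = 3.48 kW

3.48


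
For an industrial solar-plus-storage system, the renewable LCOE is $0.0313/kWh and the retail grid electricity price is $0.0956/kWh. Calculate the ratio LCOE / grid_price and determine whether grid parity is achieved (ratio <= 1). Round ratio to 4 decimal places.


Compare LCOE to grid price:
  LCOE = $0.0313/kWh, Grid price = $0.0956/kWh
  Ratio = LCOE / grid_price = 0.0313 / 0.0956 = 0.3274
  Grid parity achieved (ratio <= 1)? yes

0.3274


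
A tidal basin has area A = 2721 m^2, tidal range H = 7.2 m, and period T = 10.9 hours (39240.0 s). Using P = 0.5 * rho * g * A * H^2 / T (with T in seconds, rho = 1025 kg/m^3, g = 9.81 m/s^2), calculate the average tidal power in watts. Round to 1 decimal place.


Convert period to seconds: T = 10.9 * 3600 = 39240.0 s
H^2 = 7.2^2 = 51.84
P = 0.5 * rho * g * A * H^2 / T
P = 0.5 * 1025 * 9.81 * 2721 * 51.84 / 39240.0
P = 18072.9 W

18072.9


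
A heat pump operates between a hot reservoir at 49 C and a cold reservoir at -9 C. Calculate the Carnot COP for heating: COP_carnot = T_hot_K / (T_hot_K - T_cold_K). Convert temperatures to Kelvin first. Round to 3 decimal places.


Convert to Kelvin:
  T_hot = 49 + 273.15 = 322.15 K
  T_cold = -9 + 273.15 = 264.15 K
Apply Carnot COP formula:
  COP = T_hot_K / (T_hot_K - T_cold_K) = 322.15 / 58.0
  COP = 5.554

5.554


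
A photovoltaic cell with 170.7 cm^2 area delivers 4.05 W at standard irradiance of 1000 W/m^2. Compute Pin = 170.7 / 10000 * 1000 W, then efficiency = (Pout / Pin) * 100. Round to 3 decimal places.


First compute the input power:
  Pin = area_cm2 / 10000 * G = 170.7 / 10000 * 1000 = 17.07 W
Then compute efficiency:
  Efficiency = (Pout / Pin) * 100 = (4.05 / 17.07) * 100
  Efficiency = 23.726%

23.726


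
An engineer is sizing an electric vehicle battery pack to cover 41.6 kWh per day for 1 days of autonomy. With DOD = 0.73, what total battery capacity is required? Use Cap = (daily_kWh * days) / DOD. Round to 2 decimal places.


Total energy needed = daily * days = 41.6 * 1 = 41.6 kWh
Account for depth of discharge:
  Cap = total_energy / DOD = 41.6 / 0.73
  Cap = 56.99 kWh

56.99


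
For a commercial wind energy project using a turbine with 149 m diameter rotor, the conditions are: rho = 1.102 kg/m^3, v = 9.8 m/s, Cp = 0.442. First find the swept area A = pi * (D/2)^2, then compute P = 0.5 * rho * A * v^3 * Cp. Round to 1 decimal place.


Step 1 -- Compute swept area:
  A = pi * (D/2)^2 = pi * (149/2)^2 = 17436.62 m^2
Step 2 -- Apply wind power equation:
  P = 0.5 * rho * A * v^3 * Cp
  v^3 = 9.8^3 = 941.192
  P = 0.5 * 1.102 * 17436.62 * 941.192 * 0.442
  P = 3996819.3 W

3996819.3


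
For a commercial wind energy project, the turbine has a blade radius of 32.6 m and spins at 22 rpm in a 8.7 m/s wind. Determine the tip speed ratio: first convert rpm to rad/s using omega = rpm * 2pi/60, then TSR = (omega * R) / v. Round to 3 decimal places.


Convert rotational speed to rad/s:
  omega = 22 * 2 * pi / 60 = 2.3038 rad/s
Compute tip speed:
  v_tip = omega * R = 2.3038 * 32.6 = 75.105 m/s
Tip speed ratio:
  TSR = v_tip / v_wind = 75.105 / 8.7 = 8.633

8.633


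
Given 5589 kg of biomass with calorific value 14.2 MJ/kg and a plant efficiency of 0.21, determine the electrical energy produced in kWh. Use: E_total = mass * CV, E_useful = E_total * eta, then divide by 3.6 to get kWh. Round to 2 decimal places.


Total energy = mass * CV = 5589 * 14.2 = 79363.8 MJ
Useful energy = total * eta = 79363.8 * 0.21 = 16666.4 MJ
Convert to kWh: 16666.4 / 3.6
Useful energy = 4629.56 kWh

4629.56


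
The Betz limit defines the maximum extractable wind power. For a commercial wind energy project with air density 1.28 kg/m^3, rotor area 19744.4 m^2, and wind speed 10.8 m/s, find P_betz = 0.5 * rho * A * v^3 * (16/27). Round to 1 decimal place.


The Betz coefficient Cp_max = 16/27 = 0.5926
v^3 = 10.8^3 = 1259.712
P_betz = 0.5 * rho * A * v^3 * Cp_max
P_betz = 0.5 * 1.28 * 19744.4 * 1259.712 * 0.5926
P_betz = 9433034.0 W

9433034.0


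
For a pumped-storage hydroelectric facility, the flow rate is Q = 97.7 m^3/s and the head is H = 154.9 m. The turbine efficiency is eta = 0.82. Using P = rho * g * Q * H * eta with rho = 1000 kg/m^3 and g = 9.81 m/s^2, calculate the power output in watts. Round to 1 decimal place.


Apply the hydropower formula P = rho * g * Q * H * eta
rho * g = 1000 * 9.81 = 9810.0
P = 9810.0 * 97.7 * 154.9 * 0.82
P = 121738750.9 W

121738750.9


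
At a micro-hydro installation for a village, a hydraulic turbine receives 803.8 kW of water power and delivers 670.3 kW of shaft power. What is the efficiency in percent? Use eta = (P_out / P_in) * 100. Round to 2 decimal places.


Turbine efficiency = (output power / input power) * 100
eta = (670.3 / 803.8) * 100
eta = 83.39%

83.39


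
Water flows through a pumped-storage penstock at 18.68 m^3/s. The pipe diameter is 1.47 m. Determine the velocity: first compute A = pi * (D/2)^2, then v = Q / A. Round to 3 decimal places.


Compute pipe cross-sectional area:
  A = pi * (D/2)^2 = pi * (1.47/2)^2 = 1.6972 m^2
Calculate velocity:
  v = Q / A = 18.68 / 1.6972
  v = 11.007 m/s

11.007


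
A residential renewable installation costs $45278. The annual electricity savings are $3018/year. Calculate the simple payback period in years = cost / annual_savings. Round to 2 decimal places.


Simple payback period = initial cost / annual savings
Payback = 45278 / 3018
Payback = 15.00 years

15.00


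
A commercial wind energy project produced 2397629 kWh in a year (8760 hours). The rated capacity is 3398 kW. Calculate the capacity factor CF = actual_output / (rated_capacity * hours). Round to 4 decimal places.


Capacity factor = actual output / maximum possible output
Maximum possible = rated * hours = 3398 * 8760 = 29766480 kWh
CF = 2397629 / 29766480
CF = 0.0805

0.0805


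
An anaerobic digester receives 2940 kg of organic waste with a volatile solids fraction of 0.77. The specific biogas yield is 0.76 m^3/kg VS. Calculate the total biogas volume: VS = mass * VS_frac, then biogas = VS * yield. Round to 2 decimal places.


Compute volatile solids:
  VS = mass * VS_fraction = 2940 * 0.77 = 2263.8 kg
Calculate biogas volume:
  Biogas = VS * specific_yield = 2263.8 * 0.76
  Biogas = 1720.49 m^3

1720.49


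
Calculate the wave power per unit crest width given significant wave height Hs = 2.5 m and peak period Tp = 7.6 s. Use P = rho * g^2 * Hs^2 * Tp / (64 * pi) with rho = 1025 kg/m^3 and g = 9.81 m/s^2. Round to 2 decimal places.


Apply wave power formula:
  g^2 = 9.81^2 = 96.2361
  Hs^2 = 2.5^2 = 6.25
  Numerator = rho * g^2 * Hs^2 * Tp = 1025 * 96.2361 * 6.25 * 7.6 = 4685495.12
  Denominator = 64 * pi = 201.0619
  P = 4685495.12 / 201.0619 = 23303.74 W/m

23303.74
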